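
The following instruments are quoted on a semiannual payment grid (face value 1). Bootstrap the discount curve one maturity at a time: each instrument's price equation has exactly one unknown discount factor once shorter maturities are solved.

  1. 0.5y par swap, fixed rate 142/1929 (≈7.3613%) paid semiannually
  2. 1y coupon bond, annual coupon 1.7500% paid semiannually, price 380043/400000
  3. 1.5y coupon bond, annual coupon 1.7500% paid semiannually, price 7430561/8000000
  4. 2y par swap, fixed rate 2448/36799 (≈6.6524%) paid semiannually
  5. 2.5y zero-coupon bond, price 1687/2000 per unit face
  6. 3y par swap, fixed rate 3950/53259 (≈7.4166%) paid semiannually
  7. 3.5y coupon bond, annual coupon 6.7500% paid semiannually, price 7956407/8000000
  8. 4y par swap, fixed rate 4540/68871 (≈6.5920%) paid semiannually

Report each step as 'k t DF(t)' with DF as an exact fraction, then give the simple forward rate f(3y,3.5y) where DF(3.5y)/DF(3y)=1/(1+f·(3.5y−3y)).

step 1 [0.5y] swap r/2=71/1929: DF=(1 − 71/1929·(0))/(1+71/1929) = 1929/2000 ≈ 0.964500
step 2 [1y] bond c/2=7/800: DF=(380043/400000 − 7/800·(0.964500))/(1+7/800) = 1867/2000 ≈ 0.933500
step 3 [1.5y] bond c/2=7/800: DF=(7430561/8000000 − 7/800·(0.964500+0.933500))/(1+7/800) = 9043/10000 ≈ 0.904300
step 4 [2y] swap r/2=1224/36799: DF=(1 − 1224/36799·(0.964500+0.933500+0.904300))/(1+1224/36799) = 1097/1250 ≈ 0.877600
step 5 [2.5y] zero: DF = P = 1687/2000 ≈ 0.843500
step 6 [3y] swap r/2=1975/53259: DF=(1 − 1975/53259·(0.964500+0.933500+0.904300+0.877600+0.843500))/(1+1975/53259) = 321/400 ≈ 0.802500
step 7 [3.5y] bond c/2=27/800: DF=(7956407/8000000 − 27/800·(0.964500+0.933500+0.904300+0.877600+0.843500+0.802500))/(1+27/800) = 3941/5000 ≈ 0.788200
step 8 [4y] swap r/2=2270/68871: DF=(1 − 2270/68871·(0.964500+0.933500+0.904300+0.877600+0.843500+0.802500+0.788200))/(1+2270/68871) = 773/1000 ≈ 0.773000

1 1/2 1929/2000
2 1 1867/2000
3 3/2 9043/10000
4 2 1097/1250
5 5/2 1687/2000
6 3 321/400
7 7/2 3941/5000
8 4 773/1000
f(3y,3.5y) = ((321/400)/(3941/5000) − 1)/(1/2) = 143/3941 ≈ 3.6285%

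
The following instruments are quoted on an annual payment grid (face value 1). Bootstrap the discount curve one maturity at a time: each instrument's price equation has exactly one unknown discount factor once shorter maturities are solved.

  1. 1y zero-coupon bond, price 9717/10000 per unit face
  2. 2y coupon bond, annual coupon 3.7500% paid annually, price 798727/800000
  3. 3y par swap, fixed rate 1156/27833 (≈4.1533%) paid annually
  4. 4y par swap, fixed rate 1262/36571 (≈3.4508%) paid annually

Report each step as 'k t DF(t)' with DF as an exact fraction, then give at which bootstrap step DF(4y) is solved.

step 1 [1y] zero: DF = P = 9717/10000 ≈ 0.971700
step 2 [2y] bond c/1=3/80: DF=(798727/800000 − 3/80·(0.971700))/(1+3/80) = 1159/1250 ≈ 0.927200
step 3 [3y] swap r/1=1156/27833: DF=(1 − 1156/27833·(0.971700+0.927200))/(1+1156/27833) = 2211/2500 ≈ 0.884400
step 4 [4y] swap r/1=1262/36571: DF=(1 − 1262/36571·(0.971700+0.927200+0.884400))/(1+1262/36571) = 4369/5000 ≈ 0.873800

1 1 9717/10000
2 2 1159/1250
3 3 2211/2500
4 4 4369/5000
DF(4y) is solved at step 4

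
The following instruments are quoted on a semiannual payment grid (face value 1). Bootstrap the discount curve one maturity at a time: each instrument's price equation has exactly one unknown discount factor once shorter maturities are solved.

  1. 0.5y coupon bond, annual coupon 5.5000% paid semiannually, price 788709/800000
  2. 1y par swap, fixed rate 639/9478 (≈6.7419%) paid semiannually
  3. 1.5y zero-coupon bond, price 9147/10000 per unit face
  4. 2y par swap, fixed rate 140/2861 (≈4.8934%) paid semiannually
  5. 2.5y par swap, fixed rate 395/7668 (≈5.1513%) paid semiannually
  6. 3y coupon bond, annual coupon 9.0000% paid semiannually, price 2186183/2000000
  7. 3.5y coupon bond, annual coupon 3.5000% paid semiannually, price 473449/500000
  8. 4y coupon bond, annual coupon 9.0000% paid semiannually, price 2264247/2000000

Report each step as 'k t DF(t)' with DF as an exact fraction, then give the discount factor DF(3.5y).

1 1/2 1919/2000
2 1 9361/10000
3 3/2 9147/10000
4 2 909/1000
5 5/2 1763/2000
6 3 8479/10000
7 7/2 8369/10000
8 4 8127/10000
DF(3.5y) = 8369/10000 ≈ 0.836900

step 1 [0.5y] bond c/2=11/400: DF=(788709/800000 − 11/400·(0))/(1+11/400) = 1919/2000 ≈ 0.959500
step 2 [1y] swap r/2=639/18956: DF=(1 − 639/18956·(0.959500))/(1+639/18956) = 9361/10000 ≈ 0.936100
step 3 [1.5y] zero: DF = P = 9147/10000 ≈ 0.914700
step 4 [2y] swap r/2=70/2861: DF=(1 − 70/2861·(0.959500+0.936100+0.914700))/(1+70/2861) = 909/1000 ≈ 0.909000
step 5 [2.5y] swap r/2=395/15336: DF=(1 − 395/15336·(0.959500+0.936100+0.914700+0.909000))/(1+395/15336) = 1763/2000 ≈ 0.881500
step 6 [3y] bond c/2=9/200: DF=(2186183/2000000 − 9/200·(0.959500+0.936100+0.914700+0.909000+0.881500))/(1+9/200) = 8479/10000 ≈ 0.847900
step 7 [3.5y] bond c/2=7/400: DF=(473449/500000 − 7/400·(0.959500+0.936100+0.914700+0.909000+0.881500+0.847900))/(1+7/400) = 8369/10000 ≈ 0.836900
step 8 [4y] bond c/2=9/200: DF=(2264247/2000000 − 9/200·(0.959500+0.936100+0.914700+0.909000+0.881500+0.847900+0.836900))/(1+9/200) = 8127/10000 ≈ 0.812700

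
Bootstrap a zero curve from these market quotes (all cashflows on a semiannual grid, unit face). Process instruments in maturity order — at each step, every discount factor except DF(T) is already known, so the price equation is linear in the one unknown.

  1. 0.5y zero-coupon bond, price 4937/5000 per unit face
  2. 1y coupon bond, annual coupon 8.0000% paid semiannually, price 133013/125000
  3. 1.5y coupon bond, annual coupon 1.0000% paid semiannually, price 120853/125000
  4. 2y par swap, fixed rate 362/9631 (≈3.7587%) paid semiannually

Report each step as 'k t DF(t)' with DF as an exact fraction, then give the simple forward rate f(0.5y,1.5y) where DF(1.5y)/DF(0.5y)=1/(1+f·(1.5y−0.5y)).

1 1/2 4937/5000
2 1 2463/2500
3 3/2 4761/5000
4 2 2319/2500
f(0.5y,1.5y) = ((4937/5000)/(4761/5000) − 1)/(1) = 176/4761 ≈ 3.6967%

step 1 [0.5y] zero: DF = P = 4937/5000 ≈ 0.987400
step 2 [1y] bond c/2=1/25: DF=(133013/125000 − 1/25·(0.987400))/(1+1/25) = 2463/2500 ≈ 0.985200
step 3 [1.5y] bond c/2=1/200: DF=(120853/125000 − 1/200·(0.987400+0.985200))/(1+1/200) = 4761/5000 ≈ 0.952200
step 4 [2y] swap r/2=181/9631: DF=(1 − 181/9631·(0.987400+0.985200+0.952200))/(1+181/9631) = 2319/2500 ≈ 0.927600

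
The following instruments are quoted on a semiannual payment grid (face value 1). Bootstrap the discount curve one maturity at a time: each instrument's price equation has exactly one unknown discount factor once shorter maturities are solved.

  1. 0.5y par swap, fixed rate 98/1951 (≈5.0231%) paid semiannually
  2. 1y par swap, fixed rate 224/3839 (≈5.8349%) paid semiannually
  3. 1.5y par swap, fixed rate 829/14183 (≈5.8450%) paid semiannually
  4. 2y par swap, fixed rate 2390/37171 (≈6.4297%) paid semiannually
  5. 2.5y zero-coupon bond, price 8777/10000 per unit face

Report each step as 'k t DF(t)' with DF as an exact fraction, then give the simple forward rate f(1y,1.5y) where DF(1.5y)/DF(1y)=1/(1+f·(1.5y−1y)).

step 1 [0.5y] swap r/2=49/1951: DF=(1 − 49/1951·(0))/(1+49/1951) = 1951/2000 ≈ 0.975500
step 2 [1y] swap r/2=112/3839: DF=(1 − 112/3839·(0.975500))/(1+112/3839) = 118/125 ≈ 0.944000
step 3 [1.5y] swap r/2=829/28366: DF=(1 − 829/28366·(0.975500+0.944000))/(1+829/28366) = 9171/10000 ≈ 0.917100
step 4 [2y] swap r/2=1195/37171: DF=(1 − 1195/37171·(0.975500+0.944000+0.917100))/(1+1195/37171) = 1761/2000 ≈ 0.880500
step 5 [2.5y] zero: DF = P = 8777/10000 ≈ 0.877700

1 1/2 1951/2000
2 1 118/125
3 3/2 9171/10000
4 2 1761/2000
5 5/2 8777/10000
f(1y,1.5y) = ((118/125)/(9171/10000) − 1)/(1/2) = 538/9171 ≈ 5.8663%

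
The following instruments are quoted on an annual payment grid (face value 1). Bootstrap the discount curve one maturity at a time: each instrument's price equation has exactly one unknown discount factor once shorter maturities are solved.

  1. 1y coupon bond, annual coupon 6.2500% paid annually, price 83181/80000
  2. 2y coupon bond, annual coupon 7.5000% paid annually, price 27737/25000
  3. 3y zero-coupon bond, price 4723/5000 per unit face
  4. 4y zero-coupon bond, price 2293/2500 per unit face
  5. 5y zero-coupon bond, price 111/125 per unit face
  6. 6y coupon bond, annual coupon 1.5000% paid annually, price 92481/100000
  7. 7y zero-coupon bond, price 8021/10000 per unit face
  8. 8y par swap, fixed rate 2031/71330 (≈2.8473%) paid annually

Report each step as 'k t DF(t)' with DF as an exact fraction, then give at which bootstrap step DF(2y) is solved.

1 1 4893/5000
2 2 4819/5000
3 3 4723/5000
4 4 2293/2500
5 5 111/125
6 6 4209/5000
7 7 8021/10000
8 8 7969/10000
DF(2y) is solved at step 2

step 1 [1y] bond c/1=1/16: DF=(83181/80000 − 1/16·(0))/(1+1/16) = 4893/5000 ≈ 0.978600
step 2 [2y] bond c/1=3/40: DF=(27737/25000 − 3/40·(0.978600))/(1+3/40) = 4819/5000 ≈ 0.963800
step 3 [3y] zero: DF = P = 4723/5000 ≈ 0.944600
step 4 [4y] zero: DF = P = 2293/2500 ≈ 0.917200
step 5 [5y] zero: DF = P = 111/125 ≈ 0.888000
step 6 [6y] bond c/1=3/200: DF=(92481/100000 − 3/200·(0.978600+0.963800+0.944600+0.917200+0.888000))/(1+3/200) = 4209/5000 ≈ 0.841800
step 7 [7y] zero: DF = P = 8021/10000 ≈ 0.802100
step 8 [8y] swap r/1=2031/71330: DF=(1 − 2031/71330·(0.978600+0.963800+0.944600+0.917200+0.888000+0.841800+0.802100))/(1+2031/71330) = 7969/10000 ≈ 0.796900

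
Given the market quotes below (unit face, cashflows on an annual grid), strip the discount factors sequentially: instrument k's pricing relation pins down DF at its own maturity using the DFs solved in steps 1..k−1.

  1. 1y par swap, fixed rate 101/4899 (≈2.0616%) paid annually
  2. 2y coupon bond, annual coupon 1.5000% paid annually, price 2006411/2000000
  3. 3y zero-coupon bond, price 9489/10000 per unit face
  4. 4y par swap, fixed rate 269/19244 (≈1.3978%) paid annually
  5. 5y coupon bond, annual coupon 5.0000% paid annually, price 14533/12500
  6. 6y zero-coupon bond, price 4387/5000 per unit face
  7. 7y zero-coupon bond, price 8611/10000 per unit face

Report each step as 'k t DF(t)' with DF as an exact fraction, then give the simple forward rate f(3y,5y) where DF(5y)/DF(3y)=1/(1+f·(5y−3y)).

step 1 [1y] swap r/1=101/4899: DF=(1 − 101/4899·(0))/(1+101/4899) = 4899/5000 ≈ 0.979800
step 2 [2y] bond c/1=3/200: DF=(2006411/2000000 − 3/200·(0.979800))/(1+3/200) = 9739/10000 ≈ 0.973900
step 3 [3y] zero: DF = P = 9489/10000 ≈ 0.948900
step 4 [4y] swap r/1=269/19244: DF=(1 − 269/19244·(0.979800+0.973900+0.948900))/(1+269/19244) = 4731/5000 ≈ 0.946200
step 5 [5y] bond c/1=1/20: DF=(14533/12500 − 1/20·(0.979800+0.973900+0.948900+0.946200))/(1+1/20) = 231/250 ≈ 0.924000
step 6 [6y] zero: DF = P = 4387/5000 ≈ 0.877400
step 7 [7y] zero: DF = P = 8611/10000 ≈ 0.861100

1 1 4899/5000
2 2 9739/10000
3 3 9489/10000
4 4 4731/5000
5 5 231/250
6 6 4387/5000
7 7 8611/10000
f(3y,5y) = ((9489/10000)/(231/250) − 1)/(2) = 83/6160 ≈ 1.3474%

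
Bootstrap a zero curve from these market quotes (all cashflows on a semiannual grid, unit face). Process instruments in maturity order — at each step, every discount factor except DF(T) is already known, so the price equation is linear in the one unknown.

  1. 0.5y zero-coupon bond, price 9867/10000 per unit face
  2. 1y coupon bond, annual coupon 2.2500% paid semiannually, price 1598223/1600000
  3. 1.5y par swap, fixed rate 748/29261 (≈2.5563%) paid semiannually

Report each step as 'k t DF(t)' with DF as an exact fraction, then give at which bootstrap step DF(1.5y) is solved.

step 1 [0.5y] zero: DF = P = 9867/10000 ≈ 0.986700
step 2 [1y] bond c/2=9/800: DF=(1598223/1600000 − 9/800·(0.986700))/(1+9/800) = 1221/1250 ≈ 0.976800
step 3 [1.5y] swap r/2=374/29261: DF=(1 − 374/29261·(0.986700+0.976800))/(1+374/29261) = 4813/5000 ≈ 0.962600

1 1/2 9867/10000
2 1 1221/1250
3 3/2 4813/5000
DF(1.5y) is solved at step 3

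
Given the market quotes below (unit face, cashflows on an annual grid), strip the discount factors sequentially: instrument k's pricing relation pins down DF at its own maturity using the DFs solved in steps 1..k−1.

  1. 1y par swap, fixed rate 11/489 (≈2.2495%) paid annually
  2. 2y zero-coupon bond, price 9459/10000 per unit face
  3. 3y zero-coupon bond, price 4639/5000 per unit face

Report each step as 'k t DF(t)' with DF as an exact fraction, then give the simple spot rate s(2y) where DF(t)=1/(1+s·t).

1 1 489/500
2 2 9459/10000
3 3 4639/5000
s(2y) = (1/(9459/10000) − 1)/(2) = 541/18918 ≈ 2.8597%

step 1 [1y] swap r/1=11/489: DF=(1 − 11/489·(0))/(1+11/489) = 489/500 ≈ 0.978000
step 2 [2y] zero: DF = P = 9459/10000 ≈ 0.945900
step 3 [3y] zero: DF = P = 4639/5000 ≈ 0.927800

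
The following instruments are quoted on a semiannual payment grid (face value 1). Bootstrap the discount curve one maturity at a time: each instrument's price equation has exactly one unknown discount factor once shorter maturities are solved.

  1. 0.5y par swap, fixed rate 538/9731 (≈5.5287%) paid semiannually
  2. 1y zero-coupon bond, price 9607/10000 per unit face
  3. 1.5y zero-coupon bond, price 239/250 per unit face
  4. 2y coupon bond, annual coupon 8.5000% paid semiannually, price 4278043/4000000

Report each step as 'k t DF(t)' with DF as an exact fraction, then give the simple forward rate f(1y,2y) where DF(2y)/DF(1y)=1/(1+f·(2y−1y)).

step 1 [0.5y] swap r/2=269/9731: DF=(1 − 269/9731·(0))/(1+269/9731) = 9731/10000 ≈ 0.973100
step 2 [1y] zero: DF = P = 9607/10000 ≈ 0.960700
step 3 [1.5y] zero: DF = P = 239/250 ≈ 0.956000
step 4 [2y] bond c/2=17/400: DF=(4278043/4000000 − 17/400·(0.973100+0.960700+0.956000))/(1+17/400) = 9081/10000 ≈ 0.908100

1 1/2 9731/10000
2 1 9607/10000
3 3/2 239/250
4 2 9081/10000
f(1y,2y) = ((9607/10000)/(9081/10000) − 1)/(1) = 526/9081 ≈ 5.7923%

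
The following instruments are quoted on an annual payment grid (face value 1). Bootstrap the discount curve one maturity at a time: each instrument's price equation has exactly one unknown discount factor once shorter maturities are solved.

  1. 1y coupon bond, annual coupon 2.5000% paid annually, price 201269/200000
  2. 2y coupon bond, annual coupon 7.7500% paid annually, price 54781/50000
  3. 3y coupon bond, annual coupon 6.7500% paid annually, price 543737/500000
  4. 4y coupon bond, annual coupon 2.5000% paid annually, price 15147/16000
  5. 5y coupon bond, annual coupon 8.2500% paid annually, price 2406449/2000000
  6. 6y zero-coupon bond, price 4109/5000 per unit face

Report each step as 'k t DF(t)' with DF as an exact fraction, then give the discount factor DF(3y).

1 1 4909/5000
2 2 4731/5000
3 3 1121/1250
4 4 8547/10000
5 5 8311/10000
6 6 4109/5000
DF(3y) = 1121/1250 ≈ 0.896800

step 1 [1y] bond c/1=1/40: DF=(201269/200000 − 1/40·(0))/(1+1/40) = 4909/5000 ≈ 0.981800
step 2 [2y] bond c/1=31/400: DF=(54781/50000 − 31/400·(0.981800))/(1+31/400) = 4731/5000 ≈ 0.946200
step 3 [3y] bond c/1=27/400: DF=(543737/500000 − 27/400·(0.981800+0.946200))/(1+27/400) = 1121/1250 ≈ 0.896800
step 4 [4y] bond c/1=1/40: DF=(15147/16000 − 1/40·(0.981800+0.946200+0.896800))/(1+1/40) = 8547/10000 ≈ 0.854700
step 5 [5y] bond c/1=33/400: DF=(2406449/2000000 − 33/400·(0.981800+0.946200+0.896800+0.854700))/(1+33/400) = 8311/10000 ≈ 0.831100
step 6 [6y] zero: DF = P = 4109/5000 ≈ 0.821800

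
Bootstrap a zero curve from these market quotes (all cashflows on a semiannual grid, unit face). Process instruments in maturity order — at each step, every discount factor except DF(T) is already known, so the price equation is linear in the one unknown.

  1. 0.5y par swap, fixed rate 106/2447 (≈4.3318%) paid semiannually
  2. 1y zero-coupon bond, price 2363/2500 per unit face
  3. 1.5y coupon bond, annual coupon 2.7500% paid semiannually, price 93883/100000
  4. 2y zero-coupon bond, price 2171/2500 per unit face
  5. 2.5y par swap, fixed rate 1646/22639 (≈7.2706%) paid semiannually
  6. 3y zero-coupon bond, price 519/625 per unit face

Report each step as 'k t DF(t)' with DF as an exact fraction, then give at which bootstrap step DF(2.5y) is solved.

1 1/2 2447/2500
2 1 2363/2500
3 3/2 9/10
4 2 2171/2500
5 5/2 4177/5000
6 3 519/625
DF(2.5y) is solved at step 5

step 1 [0.5y] swap r/2=53/2447: DF=(1 − 53/2447·(0))/(1+53/2447) = 2447/2500 ≈ 0.978800
step 2 [1y] zero: DF = P = 2363/2500 ≈ 0.945200
step 3 [1.5y] bond c/2=11/800: DF=(93883/100000 − 11/800·(0.978800+0.945200))/(1+11/800) = 9/10 ≈ 0.900000
step 4 [2y] zero: DF = P = 2171/2500 ≈ 0.868400
step 5 [2.5y] swap r/2=823/22639: DF=(1 − 823/22639·(0.978800+0.945200+0.900000+0.868400))/(1+823/22639) = 4177/5000 ≈ 0.835400
step 6 [3y] zero: DF = P = 519/625 ≈ 0.830400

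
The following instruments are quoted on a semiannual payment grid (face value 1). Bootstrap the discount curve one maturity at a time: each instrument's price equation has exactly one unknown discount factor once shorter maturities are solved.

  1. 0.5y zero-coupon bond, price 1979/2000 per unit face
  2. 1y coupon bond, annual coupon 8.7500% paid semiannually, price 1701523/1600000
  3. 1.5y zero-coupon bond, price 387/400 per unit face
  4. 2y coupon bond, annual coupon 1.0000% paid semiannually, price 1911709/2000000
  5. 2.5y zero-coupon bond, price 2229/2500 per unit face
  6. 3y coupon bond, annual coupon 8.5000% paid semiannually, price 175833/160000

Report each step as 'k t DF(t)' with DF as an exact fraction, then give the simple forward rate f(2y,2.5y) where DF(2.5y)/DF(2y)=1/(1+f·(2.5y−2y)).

step 1 [0.5y] zero: DF = P = 1979/2000 ≈ 0.989500
step 2 [1y] bond c/2=7/160: DF=(1701523/1600000 − 7/160·(0.989500))/(1+7/160) = 4887/5000 ≈ 0.977400
step 3 [1.5y] zero: DF = P = 387/400 ≈ 0.967500
step 4 [2y] bond c/2=1/200: DF=(1911709/2000000 − 1/200·(0.989500+0.977400+0.967500))/(1+1/200) = 1873/2000 ≈ 0.936500
step 5 [2.5y] zero: DF = P = 2229/2500 ≈ 0.891600
step 6 [3y] bond c/2=17/400: DF=(175833/160000 − 17/400·(0.989500+0.977400+0.967500+0.936500+0.891600))/(1+17/400) = 43/50 ≈ 0.860000

1 1/2 1979/2000
2 1 4887/5000
3 3/2 387/400
4 2 1873/2000
5 5/2 2229/2500
6 3 43/50
f(2y,2.5y) = ((1873/2000)/(2229/2500) − 1)/(1/2) = 449/4458 ≈ 10.0718%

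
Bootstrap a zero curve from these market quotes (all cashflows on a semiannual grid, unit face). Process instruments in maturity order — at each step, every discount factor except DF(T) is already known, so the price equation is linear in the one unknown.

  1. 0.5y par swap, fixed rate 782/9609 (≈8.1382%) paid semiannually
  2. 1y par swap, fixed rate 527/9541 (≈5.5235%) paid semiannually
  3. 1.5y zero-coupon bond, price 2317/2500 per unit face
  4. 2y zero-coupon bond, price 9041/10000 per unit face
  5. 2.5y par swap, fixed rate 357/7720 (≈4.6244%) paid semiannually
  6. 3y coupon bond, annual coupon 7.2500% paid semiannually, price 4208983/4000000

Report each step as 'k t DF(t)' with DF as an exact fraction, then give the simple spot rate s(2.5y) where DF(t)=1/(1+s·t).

step 1 [0.5y] swap r/2=391/9609: DF=(1 − 391/9609·(0))/(1+391/9609) = 9609/10000 ≈ 0.960900
step 2 [1y] swap r/2=527/19082: DF=(1 − 527/19082·(0.960900))/(1+527/19082) = 9473/10000 ≈ 0.947300
step 3 [1.5y] zero: DF = P = 2317/2500 ≈ 0.926800
step 4 [2y] zero: DF = P = 9041/10000 ≈ 0.904100
step 5 [2.5y] swap r/2=357/15440: DF=(1 − 357/15440·(0.960900+0.947300+0.926800+0.904100))/(1+357/15440) = 8929/10000 ≈ 0.892900
step 6 [3y] bond c/2=29/800: DF=(4208983/4000000 − 29/800·(0.960900+0.947300+0.926800+0.904100+0.892900))/(1+29/800) = 4267/5000 ≈ 0.853400

1 1/2 9609/10000
2 1 9473/10000
3 3/2 2317/2500
4 2 9041/10000
5 5/2 8929/10000
6 3 4267/5000
s(2.5y) = (1/(8929/10000) − 1)/(5/2) = 2142/44645 ≈ 4.7978%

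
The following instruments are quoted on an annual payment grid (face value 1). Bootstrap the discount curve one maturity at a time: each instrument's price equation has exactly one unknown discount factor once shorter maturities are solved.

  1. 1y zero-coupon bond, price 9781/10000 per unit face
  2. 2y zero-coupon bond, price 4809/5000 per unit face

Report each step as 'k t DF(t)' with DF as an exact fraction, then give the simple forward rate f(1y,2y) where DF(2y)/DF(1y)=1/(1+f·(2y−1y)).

step 1 [1y] zero: DF = P = 9781/10000 ≈ 0.978100
step 2 [2y] zero: DF = P = 4809/5000 ≈ 0.961800

1 1 9781/10000
2 2 4809/5000
f(1y,2y) = ((9781/10000)/(4809/5000) − 1)/(1) = 163/9618 ≈ 1.6947%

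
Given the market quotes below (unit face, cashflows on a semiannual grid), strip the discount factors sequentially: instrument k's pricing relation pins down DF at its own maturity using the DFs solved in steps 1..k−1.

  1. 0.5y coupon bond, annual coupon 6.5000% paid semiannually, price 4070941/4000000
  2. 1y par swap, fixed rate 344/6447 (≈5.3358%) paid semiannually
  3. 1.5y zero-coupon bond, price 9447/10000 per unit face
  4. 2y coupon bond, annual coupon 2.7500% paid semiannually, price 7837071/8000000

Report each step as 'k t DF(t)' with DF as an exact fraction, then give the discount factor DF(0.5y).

1 1/2 9857/10000
2 1 2371/2500
3 3/2 9447/10000
4 2 9273/10000
DF(0.5y) = 9857/10000 ≈ 0.985700

step 1 [0.5y] bond c/2=13/400: DF=(4070941/4000000 − 13/400·(0))/(1+13/400) = 9857/10000 ≈ 0.985700
step 2 [1y] swap r/2=172/6447: DF=(1 − 172/6447·(0.985700))/(1+172/6447) = 2371/2500 ≈ 0.948400
step 3 [1.5y] zero: DF = P = 9447/10000 ≈ 0.944700
step 4 [2y] bond c/2=11/800: DF=(7837071/8000000 − 11/800·(0.985700+0.948400+0.944700))/(1+11/800) = 9273/10000 ≈ 0.927300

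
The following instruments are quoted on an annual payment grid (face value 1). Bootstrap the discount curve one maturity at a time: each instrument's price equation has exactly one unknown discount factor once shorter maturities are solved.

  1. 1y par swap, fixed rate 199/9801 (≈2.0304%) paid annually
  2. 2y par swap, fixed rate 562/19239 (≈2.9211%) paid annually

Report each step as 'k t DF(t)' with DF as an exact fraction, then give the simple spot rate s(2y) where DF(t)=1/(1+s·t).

1 1 9801/10000
2 2 4719/5000
s(2y) = (1/(4719/5000) − 1)/(2) = 281/9438 ≈ 2.9773%

step 1 [1y] swap r/1=199/9801: DF=(1 − 199/9801·(0))/(1+199/9801) = 9801/10000 ≈ 0.980100
step 2 [2y] swap r/1=562/19239: DF=(1 − 562/19239·(0.980100))/(1+562/19239) = 4719/5000 ≈ 0.943800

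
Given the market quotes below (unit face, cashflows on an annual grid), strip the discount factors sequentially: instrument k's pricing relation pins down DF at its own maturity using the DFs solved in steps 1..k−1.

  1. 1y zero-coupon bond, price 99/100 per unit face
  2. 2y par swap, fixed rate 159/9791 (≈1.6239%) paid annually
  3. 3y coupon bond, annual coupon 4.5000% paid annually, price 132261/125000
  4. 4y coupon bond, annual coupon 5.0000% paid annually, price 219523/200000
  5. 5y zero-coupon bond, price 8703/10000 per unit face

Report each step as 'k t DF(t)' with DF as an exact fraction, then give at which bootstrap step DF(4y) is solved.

step 1 [1y] zero: DF = P = 99/100 ≈ 0.990000
step 2 [2y] swap r/1=159/9791: DF=(1 − 159/9791·(0.990000))/(1+159/9791) = 4841/5000 ≈ 0.968200
step 3 [3y] bond c/1=9/200: DF=(132261/125000 − 9/200·(0.990000+0.968200))/(1+9/200) = 4641/5000 ≈ 0.928200
step 4 [4y] bond c/1=1/20: DF=(219523/200000 − 1/20·(0.990000+0.968200+0.928200))/(1+1/20) = 9079/10000 ≈ 0.907900
step 5 [5y] zero: DF = P = 8703/10000 ≈ 0.870300

1 1 99/100
2 2 4841/5000
3 3 4641/5000
4 4 9079/10000
5 5 8703/10000
DF(4y) is solved at step 4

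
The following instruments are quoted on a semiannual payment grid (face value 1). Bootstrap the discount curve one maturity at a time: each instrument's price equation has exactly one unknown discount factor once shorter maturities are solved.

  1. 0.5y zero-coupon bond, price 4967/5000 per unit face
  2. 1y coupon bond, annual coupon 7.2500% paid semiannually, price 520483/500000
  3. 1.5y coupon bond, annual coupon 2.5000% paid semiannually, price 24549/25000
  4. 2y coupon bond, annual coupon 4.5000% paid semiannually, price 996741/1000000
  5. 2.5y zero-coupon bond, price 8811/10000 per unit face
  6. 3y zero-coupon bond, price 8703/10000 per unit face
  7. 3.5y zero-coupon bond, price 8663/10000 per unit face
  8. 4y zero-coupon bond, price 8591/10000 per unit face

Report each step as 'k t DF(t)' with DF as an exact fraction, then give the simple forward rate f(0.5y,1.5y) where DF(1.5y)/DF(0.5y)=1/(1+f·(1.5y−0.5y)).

step 1 [0.5y] zero: DF = P = 4967/5000 ≈ 0.993400
step 2 [1y] bond c/2=29/800: DF=(520483/500000 − 29/800·(0.993400))/(1+29/800) = 4849/5000 ≈ 0.969800
step 3 [1.5y] bond c/2=1/80: DF=(24549/25000 − 1/80·(0.993400+0.969800))/(1+1/80) = 591/625 ≈ 0.945600
step 4 [2y] bond c/2=9/400: DF=(996741/1000000 − 9/400·(0.993400+0.969800+0.945600))/(1+9/400) = 2277/2500 ≈ 0.910800
step 5 [2.5y] zero: DF = P = 8811/10000 ≈ 0.881100
step 6 [3y] zero: DF = P = 8703/10000 ≈ 0.870300
step 7 [3.5y] zero: DF = P = 8663/10000 ≈ 0.866300
step 8 [4y] zero: DF = P = 8591/10000 ≈ 0.859100

1 1/2 4967/5000
2 1 4849/5000
3 3/2 591/625
4 2 2277/2500
5 5/2 8811/10000
6 3 8703/10000
7 7/2 8663/10000
8 4 8591/10000
f(0.5y,1.5y) = ((4967/5000)/(591/625) − 1)/(1) = 239/4728 ≈ 5.0550%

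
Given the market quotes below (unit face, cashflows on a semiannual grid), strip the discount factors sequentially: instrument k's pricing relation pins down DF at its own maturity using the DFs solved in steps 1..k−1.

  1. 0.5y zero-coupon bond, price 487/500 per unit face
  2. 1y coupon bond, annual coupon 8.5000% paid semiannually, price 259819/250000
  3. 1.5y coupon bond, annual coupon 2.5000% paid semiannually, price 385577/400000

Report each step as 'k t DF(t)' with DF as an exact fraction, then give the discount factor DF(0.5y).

1 1/2 487/500
2 1 2393/2500
3 3/2 4641/5000
DF(0.5y) = 487/500 ≈ 0.974000

step 1 [0.5y] zero: DF = P = 487/500 ≈ 0.974000
step 2 [1y] bond c/2=17/400: DF=(259819/250000 − 17/400·(0.974000))/(1+17/400) = 2393/2500 ≈ 0.957200
step 3 [1.5y] bond c/2=1/80: DF=(385577/400000 − 1/80·(0.974000+0.957200))/(1+1/80) = 4641/5000 ≈ 0.928200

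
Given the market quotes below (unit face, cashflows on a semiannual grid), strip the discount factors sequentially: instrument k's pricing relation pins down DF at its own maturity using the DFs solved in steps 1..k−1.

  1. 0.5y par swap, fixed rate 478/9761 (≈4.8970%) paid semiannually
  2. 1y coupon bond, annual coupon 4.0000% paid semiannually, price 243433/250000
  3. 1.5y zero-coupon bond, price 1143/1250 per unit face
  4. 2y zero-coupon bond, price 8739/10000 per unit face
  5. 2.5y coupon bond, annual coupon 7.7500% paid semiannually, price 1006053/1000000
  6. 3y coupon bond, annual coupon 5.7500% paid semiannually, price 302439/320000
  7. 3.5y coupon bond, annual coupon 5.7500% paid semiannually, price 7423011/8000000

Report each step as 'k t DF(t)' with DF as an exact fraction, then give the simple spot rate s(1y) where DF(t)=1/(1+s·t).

step 1 [0.5y] swap r/2=239/9761: DF=(1 − 239/9761·(0))/(1+239/9761) = 9761/10000 ≈ 0.976100
step 2 [1y] bond c/2=1/50: DF=(243433/250000 − 1/50·(0.976100))/(1+1/50) = 1871/2000 ≈ 0.935500
step 3 [1.5y] zero: DF = P = 1143/1250 ≈ 0.914400
step 4 [2y] zero: DF = P = 8739/10000 ≈ 0.873900
step 5 [2.5y] bond c/2=31/800: DF=(1006053/1000000 − 31/800·(0.976100+0.935500+0.914400+0.873900))/(1+31/800) = 1661/2000 ≈ 0.830500
step 6 [3y] bond c/2=23/800: DF=(302439/320000 − 23/800·(0.976100+0.935500+0.914400+0.873900+0.830500))/(1+23/800) = 7921/10000 ≈ 0.792100
step 7 [3.5y] bond c/2=23/800: DF=(7423011/8000000 − 23/800·(0.976100+0.935500+0.914400+0.873900+0.830500+0.792100))/(1+23/800) = 1883/2500 ≈ 0.753200

1 1/2 9761/10000
2 1 1871/2000
3 3/2 1143/1250
4 2 8739/10000
5 5/2 1661/2000
6 3 7921/10000
7 7/2 1883/2500
s(1y) = (1/(1871/2000) − 1)/(1) = 129/1871 ≈ 6.8947%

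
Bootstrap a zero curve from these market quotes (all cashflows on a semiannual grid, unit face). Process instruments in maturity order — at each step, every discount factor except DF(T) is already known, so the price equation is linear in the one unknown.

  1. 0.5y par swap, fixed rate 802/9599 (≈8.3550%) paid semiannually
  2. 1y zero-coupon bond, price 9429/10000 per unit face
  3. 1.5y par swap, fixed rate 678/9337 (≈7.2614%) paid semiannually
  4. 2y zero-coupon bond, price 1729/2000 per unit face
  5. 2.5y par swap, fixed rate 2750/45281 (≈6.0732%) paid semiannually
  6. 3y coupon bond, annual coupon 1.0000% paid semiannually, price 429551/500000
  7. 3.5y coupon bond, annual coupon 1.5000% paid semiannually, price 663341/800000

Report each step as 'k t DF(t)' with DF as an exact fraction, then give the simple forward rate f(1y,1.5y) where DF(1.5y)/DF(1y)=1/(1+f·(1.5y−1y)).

step 1 [0.5y] swap r/2=401/9599: DF=(1 − 401/9599·(0))/(1+401/9599) = 9599/10000 ≈ 0.959900
step 2 [1y] zero: DF = P = 9429/10000 ≈ 0.942900
step 3 [1.5y] swap r/2=339/9337: DF=(1 − 339/9337·(0.959900+0.942900))/(1+339/9337) = 8983/10000 ≈ 0.898300
step 4 [2y] zero: DF = P = 1729/2000 ≈ 0.864500
step 5 [2.5y] swap r/2=1375/45281: DF=(1 − 1375/45281·(0.959900+0.942900+0.898300+0.864500))/(1+1375/45281) = 69/80 ≈ 0.862500
step 6 [3y] bond c/2=1/200: DF=(429551/500000 − 1/200·(0.959900+0.942900+0.898300+0.864500+0.862500))/(1+1/200) = 8323/10000 ≈ 0.832300
step 7 [3.5y] bond c/2=3/400: DF=(663341/800000 − 3/400·(0.959900+0.942900+0.898300+0.864500+0.862500+0.832300))/(1+3/400) = 7831/10000 ≈ 0.783100

1 1/2 9599/10000
2 1 9429/10000
3 3/2 8983/10000
4 2 1729/2000
5 5/2 69/80
6 3 8323/10000
7 7/2 7831/10000
f(1y,1.5y) = ((9429/10000)/(8983/10000) − 1)/(1/2) = 892/8983 ≈ 9.9299%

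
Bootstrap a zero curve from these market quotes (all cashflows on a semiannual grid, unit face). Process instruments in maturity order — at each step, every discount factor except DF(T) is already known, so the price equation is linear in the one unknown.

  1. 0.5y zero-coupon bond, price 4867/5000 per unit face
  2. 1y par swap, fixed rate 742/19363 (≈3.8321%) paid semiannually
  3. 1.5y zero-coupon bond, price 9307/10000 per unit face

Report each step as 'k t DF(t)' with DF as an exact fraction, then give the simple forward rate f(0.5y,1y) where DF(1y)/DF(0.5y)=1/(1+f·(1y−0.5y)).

1 1/2 4867/5000
2 1 9629/10000
3 3/2 9307/10000
f(0.5y,1y) = ((4867/5000)/(9629/10000) − 1)/(1/2) = 210/9629 ≈ 2.1809%

step 1 [0.5y] zero: DF = P = 4867/5000 ≈ 0.973400
step 2 [1y] swap r/2=371/19363: DF=(1 − 371/19363·(0.973400))/(1+371/19363) = 9629/10000 ≈ 0.962900
step 3 [1.5y] zero: DF = P = 9307/10000 ≈ 0.930700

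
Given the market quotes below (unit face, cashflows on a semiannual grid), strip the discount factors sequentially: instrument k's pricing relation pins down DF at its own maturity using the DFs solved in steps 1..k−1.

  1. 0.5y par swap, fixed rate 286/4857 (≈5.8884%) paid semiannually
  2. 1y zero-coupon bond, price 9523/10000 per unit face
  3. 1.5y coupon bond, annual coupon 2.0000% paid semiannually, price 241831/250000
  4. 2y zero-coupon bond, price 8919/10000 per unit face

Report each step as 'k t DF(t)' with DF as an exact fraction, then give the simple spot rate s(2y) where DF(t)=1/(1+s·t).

1 1/2 4857/5000
2 1 9523/10000
3 3/2 9387/10000
4 2 8919/10000
s(2y) = (1/(8919/10000) − 1)/(2) = 1081/17838 ≈ 6.0601%

step 1 [0.5y] swap r/2=143/4857: DF=(1 − 143/4857·(0))/(1+143/4857) = 4857/5000 ≈ 0.971400
step 2 [1y] zero: DF = P = 9523/10000 ≈ 0.952300
step 3 [1.5y] bond c/2=1/100: DF=(241831/250000 − 1/100·(0.971400+0.952300))/(1+1/100) = 9387/10000 ≈ 0.938700
step 4 [2y] zero: DF = P = 8919/10000 ≈ 0.891900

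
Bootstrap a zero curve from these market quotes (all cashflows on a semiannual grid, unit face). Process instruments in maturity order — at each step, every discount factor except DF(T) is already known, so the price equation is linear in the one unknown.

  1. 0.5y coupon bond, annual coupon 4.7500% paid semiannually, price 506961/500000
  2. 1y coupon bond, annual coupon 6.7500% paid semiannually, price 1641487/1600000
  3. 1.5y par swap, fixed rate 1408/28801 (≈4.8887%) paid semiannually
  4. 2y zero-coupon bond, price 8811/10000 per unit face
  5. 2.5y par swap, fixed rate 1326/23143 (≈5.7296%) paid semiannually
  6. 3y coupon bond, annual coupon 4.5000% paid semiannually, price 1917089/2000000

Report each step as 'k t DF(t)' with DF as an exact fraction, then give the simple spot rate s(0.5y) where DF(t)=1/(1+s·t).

step 1 [0.5y] bond c/2=19/800: DF=(506961/500000 − 19/800·(0))/(1+19/800) = 619/625 ≈ 0.990400
step 2 [1y] bond c/2=27/800: DF=(1641487/1600000 − 27/800·(0.990400))/(1+27/800) = 9601/10000 ≈ 0.960100
step 3 [1.5y] swap r/2=704/28801: DF=(1 − 704/28801·(0.990400+0.960100))/(1+704/28801) = 581/625 ≈ 0.929600
step 4 [2y] zero: DF = P = 8811/10000 ≈ 0.881100
step 5 [2.5y] swap r/2=663/23143: DF=(1 − 663/23143·(0.990400+0.960100+0.929600+0.881100))/(1+663/23143) = 4337/5000 ≈ 0.867400
step 6 [3y] bond c/2=9/400: DF=(1917089/2000000 − 9/400·(0.990400+0.960100+0.929600+0.881100+0.867400))/(1+9/400) = 2089/2500 ≈ 0.835600

1 1/2 619/625
2 1 9601/10000
3 3/2 581/625
4 2 8811/10000
5 5/2 4337/5000
6 3 2089/2500
s(0.5y) = (1/(619/625) − 1)/(1/2) = 12/619 ≈ 1.9386%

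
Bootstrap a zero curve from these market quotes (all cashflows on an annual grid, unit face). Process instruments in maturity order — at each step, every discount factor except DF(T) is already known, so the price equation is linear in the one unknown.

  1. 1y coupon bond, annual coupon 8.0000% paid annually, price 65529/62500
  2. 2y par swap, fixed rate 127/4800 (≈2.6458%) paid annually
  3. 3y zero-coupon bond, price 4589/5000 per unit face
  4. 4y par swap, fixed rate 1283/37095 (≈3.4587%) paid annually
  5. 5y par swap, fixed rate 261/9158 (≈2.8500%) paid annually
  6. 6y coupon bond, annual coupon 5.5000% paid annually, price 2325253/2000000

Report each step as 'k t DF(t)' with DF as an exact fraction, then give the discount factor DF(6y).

1 1 2427/2500
2 2 2373/2500
3 3 4589/5000
4 4 8717/10000
5 5 1739/2000
6 6 8633/10000
DF(6y) = 8633/10000 ≈ 0.863300

step 1 [1y] bond c/1=2/25: DF=(65529/62500 − 2/25·(0))/(1+2/25) = 2427/2500 ≈ 0.970800
step 2 [2y] swap r/1=127/4800: DF=(1 − 127/4800·(0.970800))/(1+127/4800) = 2373/2500 ≈ 0.949200
step 3 [3y] zero: DF = P = 4589/5000 ≈ 0.917800
step 4 [4y] swap r/1=1283/37095: DF=(1 − 1283/37095·(0.970800+0.949200+0.917800))/(1+1283/37095) = 8717/10000 ≈ 0.871700
step 5 [5y] swap r/1=261/9158: DF=(1 − 261/9158·(0.970800+0.949200+0.917800+0.871700))/(1+261/9158) = 1739/2000 ≈ 0.869500
step 6 [6y] bond c/1=11/200: DF=(2325253/2000000 − 11/200·(0.970800+0.949200+0.917800+0.871700+0.869500))/(1+11/200) = 8633/10000 ≈ 0.863300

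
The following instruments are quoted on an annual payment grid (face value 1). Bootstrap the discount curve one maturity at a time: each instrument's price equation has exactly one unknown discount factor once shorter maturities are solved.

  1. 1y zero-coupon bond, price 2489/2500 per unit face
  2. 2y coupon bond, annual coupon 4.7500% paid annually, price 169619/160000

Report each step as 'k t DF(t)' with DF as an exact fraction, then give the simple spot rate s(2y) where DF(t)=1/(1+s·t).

1 1 2489/2500
2 2 9669/10000
s(2y) = (1/(9669/10000) − 1)/(2) = 331/19338 ≈ 1.7117%

step 1 [1y] zero: DF = P = 2489/2500 ≈ 0.995600
step 2 [2y] bond c/1=19/400: DF=(169619/160000 − 19/400·(0.995600))/(1+19/400) = 9669/10000 ≈ 0.966900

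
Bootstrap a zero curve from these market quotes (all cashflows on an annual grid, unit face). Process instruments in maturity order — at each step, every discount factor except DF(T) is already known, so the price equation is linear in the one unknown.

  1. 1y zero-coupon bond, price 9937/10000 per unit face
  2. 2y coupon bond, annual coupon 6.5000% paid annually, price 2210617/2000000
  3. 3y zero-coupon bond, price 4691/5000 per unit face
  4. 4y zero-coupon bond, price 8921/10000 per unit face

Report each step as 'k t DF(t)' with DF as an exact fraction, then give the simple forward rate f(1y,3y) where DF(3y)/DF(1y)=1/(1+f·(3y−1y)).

step 1 [1y] zero: DF = P = 9937/10000 ≈ 0.993700
step 2 [2y] bond c/1=13/200: DF=(2210617/2000000 − 13/200·(0.993700))/(1+13/200) = 2443/2500 ≈ 0.977200
step 3 [3y] zero: DF = P = 4691/5000 ≈ 0.938200
step 4 [4y] zero: DF = P = 8921/10000 ≈ 0.892100

1 1 9937/10000
2 2 2443/2500
3 3 4691/5000
4 4 8921/10000
f(1y,3y) = ((9937/10000)/(4691/5000) − 1)/(2) = 555/18764 ≈ 2.9578%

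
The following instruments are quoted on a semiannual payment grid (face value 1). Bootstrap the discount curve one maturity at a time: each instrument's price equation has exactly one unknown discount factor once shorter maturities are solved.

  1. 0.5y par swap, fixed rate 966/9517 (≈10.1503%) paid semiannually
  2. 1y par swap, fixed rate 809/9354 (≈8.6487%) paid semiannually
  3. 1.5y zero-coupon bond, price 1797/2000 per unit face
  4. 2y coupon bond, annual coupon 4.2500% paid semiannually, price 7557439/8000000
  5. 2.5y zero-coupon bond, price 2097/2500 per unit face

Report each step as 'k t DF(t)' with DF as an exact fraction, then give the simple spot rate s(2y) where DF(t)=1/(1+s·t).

1 1/2 9517/10000
2 1 9191/10000
3 3/2 1797/2000
4 2 4337/5000
5 5/2 2097/2500
s(2y) = (1/(4337/5000) − 1)/(2) = 663/8674 ≈ 7.6435%

step 1 [0.5y] swap r/2=483/9517: DF=(1 − 483/9517·(0))/(1+483/9517) = 9517/10000 ≈ 0.951700
step 2 [1y] swap r/2=809/18708: DF=(1 − 809/18708·(0.951700))/(1+809/18708) = 9191/10000 ≈ 0.919100
step 3 [1.5y] zero: DF = P = 1797/2000 ≈ 0.898500
step 4 [2y] bond c/2=17/800: DF=(7557439/8000000 − 17/800·(0.951700+0.919100+0.898500))/(1+17/800) = 4337/5000 ≈ 0.867400
step 5 [2.5y] zero: DF = P = 2097/2500 ≈ 0.838800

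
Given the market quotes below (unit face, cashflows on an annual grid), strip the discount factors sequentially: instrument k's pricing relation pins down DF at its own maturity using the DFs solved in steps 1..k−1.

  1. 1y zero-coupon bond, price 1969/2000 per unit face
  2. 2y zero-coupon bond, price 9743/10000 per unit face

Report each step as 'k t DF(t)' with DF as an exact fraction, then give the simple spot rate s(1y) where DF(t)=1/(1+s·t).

step 1 [1y] zero: DF = P = 1969/2000 ≈ 0.984500
step 2 [2y] zero: DF = P = 9743/10000 ≈ 0.974300

1 1 1969/2000
2 2 9743/10000
s(1y) = (1/(1969/2000) − 1)/(1) = 31/1969 ≈ 1.5744%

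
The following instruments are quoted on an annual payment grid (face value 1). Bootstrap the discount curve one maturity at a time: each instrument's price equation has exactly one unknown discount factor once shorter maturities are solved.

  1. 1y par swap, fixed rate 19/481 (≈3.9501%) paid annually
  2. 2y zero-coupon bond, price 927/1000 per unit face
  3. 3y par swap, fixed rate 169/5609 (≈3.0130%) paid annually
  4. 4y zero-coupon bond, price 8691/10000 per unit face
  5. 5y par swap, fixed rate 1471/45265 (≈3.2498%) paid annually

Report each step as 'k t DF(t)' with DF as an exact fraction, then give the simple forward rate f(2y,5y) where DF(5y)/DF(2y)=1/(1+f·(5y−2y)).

1 1 481/500
2 2 927/1000
3 3 1831/2000
4 4 8691/10000
5 5 8529/10000
f(2y,5y) = ((927/1000)/(8529/10000) − 1)/(3) = 247/8529 ≈ 2.8960%

step 1 [1y] swap r/1=19/481: DF=(1 − 19/481·(0))/(1+19/481) = 481/500 ≈ 0.962000
step 2 [2y] zero: DF = P = 927/1000 ≈ 0.927000
step 3 [3y] swap r/1=169/5609: DF=(1 − 169/5609·(0.962000+0.927000))/(1+169/5609) = 1831/2000 ≈ 0.915500
step 4 [4y] zero: DF = P = 8691/10000 ≈ 0.869100
step 5 [5y] swap r/1=1471/45265: DF=(1 − 1471/45265·(0.962000+0.927000+0.915500+0.869100))/(1+1471/45265) = 8529/10000 ≈ 0.852900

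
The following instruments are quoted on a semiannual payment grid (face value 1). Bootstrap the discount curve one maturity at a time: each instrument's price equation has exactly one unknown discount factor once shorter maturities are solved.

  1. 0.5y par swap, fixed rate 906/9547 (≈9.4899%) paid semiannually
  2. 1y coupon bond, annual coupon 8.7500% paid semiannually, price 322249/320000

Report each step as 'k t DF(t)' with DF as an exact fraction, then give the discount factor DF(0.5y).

step 1 [0.5y] swap r/2=453/9547: DF=(1 − 453/9547·(0))/(1+453/9547) = 9547/10000 ≈ 0.954700
step 2 [1y] bond c/2=7/160: DF=(322249/320000 − 7/160·(0.954700))/(1+7/160) = 578/625 ≈ 0.924800

1 1/2 9547/10000
2 1 578/625
DF(0.5y) = 9547/10000 ≈ 0.954700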